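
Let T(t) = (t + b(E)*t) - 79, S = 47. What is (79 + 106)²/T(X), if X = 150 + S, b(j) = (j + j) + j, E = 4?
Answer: 34225/2482 ≈ 13.789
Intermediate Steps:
b(j) = 3*j (b(j) = 2*j + j = 3*j)
X = 197 (X = 150 + 47 = 197)
T(t) = -79 + 13*t (T(t) = (t + (3*4)*t) - 79 = (t + 12*t) - 79 = 13*t - 79 = -79 + 13*t)
(79 + 106)²/T(X) = (79 + 106)²/(-79 + 13*197) = 185²/(-79 + 2561) = 34225/2482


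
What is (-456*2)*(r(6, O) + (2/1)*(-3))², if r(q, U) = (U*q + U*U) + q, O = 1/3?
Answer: -109744/27 ≈ -4064.6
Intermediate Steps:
O = ⅓ ≈ 0.33333
r(q, U) = q + U² + U*q (r(q, U) = (U*q + U²) + q = (U² + U*q) + q = q + U² + U*q)
(-456*2)*(r(6, O) + (2/1)*(-3))² = (-456*2)*((6 + (⅓)² + (⅓)*6) + (2/1)*(-3))² = (-38*24)*((6 + ⅑ + 2) + (2*1)*(-3))² = -912*(73/9 + 2*(-3))² = -912*(73/9 - 6)² = -912*(19/9)² = -912*361/81 = -109744/27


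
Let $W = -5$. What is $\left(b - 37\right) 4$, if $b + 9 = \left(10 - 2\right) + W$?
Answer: $-172$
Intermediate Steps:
$b = -6$ ($b = -9 + \left(\left(10 - 2\right) - 5\right) = -9 + \left(8 - 5\right) = -9 + 3 = -6$)
$\left(b - 37\right) 4 = \left(-6 - 37\right) 4 = \left(-43\right) 4 = -172$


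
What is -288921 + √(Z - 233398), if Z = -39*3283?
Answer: -288921 + I*√361435 ≈ -2.8892e+5 + 601.19*I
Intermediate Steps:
Z = -128037 (Z = -1*128037 = -128037)
-288921 + √(Z - 233398) = -288921 + √(-128037 - 233398) = -288921 + √(-361435) = -288921 + I*√361435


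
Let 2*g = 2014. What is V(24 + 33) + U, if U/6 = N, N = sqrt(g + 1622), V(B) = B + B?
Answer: 114 + 6*sqrt(2629) ≈ 421.64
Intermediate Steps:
g = 1007 (g = (1/2)*2014 = 1007)
V(B) = 2*B
N = sqrt(2629) (N = sqrt(1007 + 1622) = sqrt(2629) ≈ 51.274)
U = 6*sqrt(2629) ≈ 307.64
V(24 + 33) + U = 2*(24 + 33) + 6*sqrt(2629) = 2*57 + 6*sqrt(2629) = 114 + 6*sqrt(2629)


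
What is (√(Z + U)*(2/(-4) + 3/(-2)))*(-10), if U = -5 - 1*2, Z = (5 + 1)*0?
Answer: 20*I*√7 ≈ 52.915*I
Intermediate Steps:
Z = 0 (Z = 6*0 = 0)
U = -7 (U = -5 - 2 = -7)
(√(Z + U)*(2/(-4) + 3/(-2)))*(-10) = (√(0 - 7)*(2/(-4) + 3/(-2)))*(-10) = (√(-7)*(2*(-¼) + 3*(-½)))*(-10) = ((I*√7)*(-½ - 3/2))*(-10) = ((I*√7)*(-2))*(-10) = -2*I*√7*(-10) = 20*I*√7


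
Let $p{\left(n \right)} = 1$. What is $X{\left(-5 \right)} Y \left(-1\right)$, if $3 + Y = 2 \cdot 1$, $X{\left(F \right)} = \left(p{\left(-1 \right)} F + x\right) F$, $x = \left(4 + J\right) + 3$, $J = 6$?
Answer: $-40$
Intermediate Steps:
$x = 13$ ($x = \left(4 + 6\right) + 3 = 10 + 3 = 13$)
$X{\left(F \right)} = F \left(13 + F\right)$ ($X{\left(F \right)} = \left(1 F + 13\right) F = \left(F + 13\right) F = \left(13 + F\right) F = F \left(13 + F\right)$)
$Y = -1$ ($Y = -3 + 2 \cdot 1 = -3 + 2 = -1$)
$X{\left(-5 \right)} Y \left(-1\right) = - 5 \left(13 - 5\right) \left(-1\right) \left(-1\right) = \left(-5\right) 8 \left(-1\right) \left(-1\right) = \left(-40\right) \left(-1\right) \left(-1\right) = 40 \left(-1\right) = -40$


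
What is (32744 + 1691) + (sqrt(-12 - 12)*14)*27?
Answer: 34435 + 756*I*sqrt(6) ≈ 34435.0 + 1851.8*I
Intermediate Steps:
(32744 + 1691) + (sqrt(-12 - 12)*14)*27 = 34435 + (sqrt(-24)*14)*27 = 34435 + ((2*I*sqrt(6))*14)*27 = 34435 + (28*I*sqrt(6))*27 = 34435 + 756*I*sqrt(6)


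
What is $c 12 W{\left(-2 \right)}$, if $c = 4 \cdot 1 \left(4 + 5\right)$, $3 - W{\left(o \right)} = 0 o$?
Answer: $1296$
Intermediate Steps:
$W{\left(o \right)} = 3$ ($W{\left(o \right)} = 3 - 0 o = 3 - 0 = 3 + 0 = 3$)
$c = 36$ ($c = 4 \cdot 9 = 36$)
$c 12 W{\left(-2 \right)} = 36 \cdot 12 \cdot 3 = 432 \cdot 3 = 1296$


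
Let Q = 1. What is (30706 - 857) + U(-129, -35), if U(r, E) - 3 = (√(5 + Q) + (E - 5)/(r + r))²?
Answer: 496867378/16641 + 40*√6/129 ≈ 29859.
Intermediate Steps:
U(r, E) = 3 + (√6 + (-5 + E)/(2*r))² (U(r, E) = 3 + (√(5 + 1) + (E - 5)/(r + r))² = 3 + (√6 + (-5 + E)/((2*r)))² = 3 + (√6 + (-5 + E)*(1/(2*r)))² = 3 + (√6 + (-5 + E)/(2*r))²)
(30706 - 857) + U(-129, -35) = (30706 - 857) + (3 + (¼)*(-5 - 35 + 2*(-129)*√6)²/(-129)²) = 29849 + (3 + (¼)*(1/16641)*(-5 - 35 - 258*√6)²) = 29849 + (3 + (¼)*(1/16641)*(-40 - 258*√6)²) = 29849 + (3 + (-40 - 258*√6)²/66564) = 29852 + (-40 - 258*√6)²/66564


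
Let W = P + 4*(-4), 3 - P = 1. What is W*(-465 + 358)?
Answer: 1498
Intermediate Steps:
P = 2 (P = 3 - 1*1 = 3 - 1 = 2)
W = -14 (W = 2 + 4*(-4) = 2 - 16 = -14)
W*(-465 + 358) = -14*(-465 + 358) = -14*(-107) = 1498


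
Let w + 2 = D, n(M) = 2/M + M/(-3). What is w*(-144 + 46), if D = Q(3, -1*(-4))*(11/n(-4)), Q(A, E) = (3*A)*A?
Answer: -173656/5 ≈ -34731.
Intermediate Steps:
Q(A, E) = 3*A²
n(M) = 2/M - M/3 (n(M) = 2/M + M*(-⅓) = 2/M - M/3)
D = 1782/5 (D = (3*3²)*(11/(2/(-4) - ⅓*(-4))) = (3*9)*(11/(2*(-¼) + 4/3)) = 27*(11/(-½ + 4/3)) = 27*(11/(⅚)) = 27*(11*(6/5)) = 27*(66/5) = 1782/5 ≈ 356.40)
w = 1772/5 (w = -2 + 1782/5 = 1772/5 ≈ 354.40)
w*(-144 + 46) = 1772*(-144 + 46)/5 = (1772/5)*(-98) = -173656/5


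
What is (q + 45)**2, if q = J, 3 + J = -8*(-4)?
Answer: 5476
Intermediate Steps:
J = 29 (J = -3 - 8*(-4) = -3 + 32 = 29)
q = 29
(q + 45)**2 = (29 + 45)**2 = 74**2 = 5476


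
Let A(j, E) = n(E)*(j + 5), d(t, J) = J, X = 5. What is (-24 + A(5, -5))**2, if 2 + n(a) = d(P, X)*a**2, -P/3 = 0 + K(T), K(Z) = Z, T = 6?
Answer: 1454436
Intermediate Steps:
P = -18 (P = -3*(0 + 6) = -3*6 = -18)
n(a) = -2 + 5*a**2
A(j, E) = (-2 + 5*E**2)*(5 + j) (A(j, E) = (-2 + 5*E**2)*(j + 5) = (-2 + 5*E**2)*(5 + j))
(-24 + A(5, -5))**2 = (-24 + (-2 + 5*(-5)**2)*(5 + 5))**2 = (-24 + (-2 + 5*25)*10)**2 = (-24 + (-2 + 125)*10)**2 = (-24 + 123*10)**2 = (-24 + 1230)**2 = 1206**2 = 1454436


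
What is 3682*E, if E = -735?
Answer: -2706270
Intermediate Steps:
3682*E = 3682*(-735) = -2706270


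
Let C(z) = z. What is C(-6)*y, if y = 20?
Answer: -120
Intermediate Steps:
C(-6)*y = -6*20 = -120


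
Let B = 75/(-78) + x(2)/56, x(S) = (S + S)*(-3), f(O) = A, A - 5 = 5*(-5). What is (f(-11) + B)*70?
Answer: -19270/13 ≈ -1482.3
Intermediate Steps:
A = -20 (A = 5 + 5*(-5) = 5 - 25 = -20)
f(O) = -20
x(S) = -6*S (x(S) = (2*S)*(-3) = -6*S)
B = -107/91 (B = 75/(-78) - 6*2/56 = 75*(-1/78) - 12*1/56 = -25/26 - 3/14 = -107/91 ≈ -1.1758)
(f(-11) + B)*70 = (-20 - 107/91)*70 = -1927/91*70 = -19270/13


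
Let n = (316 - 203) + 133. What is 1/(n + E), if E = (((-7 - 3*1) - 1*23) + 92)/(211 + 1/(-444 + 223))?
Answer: 46630/11484019 ≈ 0.0040604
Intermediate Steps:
E = 13039/46630 (E = (((-7 - 3) - 23) + 92)/(211 + 1/(-221)) = ((-10 - 23) + 92)/(211 - 1/221) = (-33 + 92)/(46630/221) = 59*(221/46630) = 13039/46630 ≈ 0.27963)
n = 246 (n = 113 + 133 = 246)
1/(n + E) = 1/(246 + 13039/46630) = 1/(11484019/46630) = 46630/11484019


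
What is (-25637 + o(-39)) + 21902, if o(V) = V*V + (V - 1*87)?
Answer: -2340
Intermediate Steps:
o(V) = -87 + V + V² (o(V) = V² + (V - 87) = V² + (-87 + V) = -87 + V + V²)
(-25637 + o(-39)) + 21902 = (-25637 + (-87 - 39 + (-39)²)) + 21902 = (-25637 + (-87 - 39 + 1521)) + 21902 = (-25637 + 1395) + 21902 = -24242 + 21902 = -2340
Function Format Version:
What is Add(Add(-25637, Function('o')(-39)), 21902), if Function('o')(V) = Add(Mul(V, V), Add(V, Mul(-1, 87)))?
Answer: -2340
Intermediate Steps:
Function('o')(V) = Add(-87, V, Pow(V, 2)) (Function('o')(V) = Add(Pow(V, 2), Add(V, -87)) = Add(Pow(V, 2), Add(-87, V)) = Add(-87, V, Pow(V, 2)))
Add(Add(-25637, Function('o')(-39)), 21902) = Add(Add(-25637, Add(-87, -39, Pow(-39, 2))), 21902) = Add(Add(-25637, Add(-87, -39, 1521)), 21902) = Add(Add(-25637, 1395), 21902) = Add(-24242, 21902) = -2340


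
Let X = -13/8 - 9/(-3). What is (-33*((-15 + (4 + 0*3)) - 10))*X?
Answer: 7623/8 ≈ 952.88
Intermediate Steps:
X = 11/8 (X = -13*1/8 - 9*(-1/3) = -13/8 + 3 = 11/8 ≈ 1.3750)
(-33*((-15 + (4 + 0*3)) - 10))*X = -33*((-15 + (4 + 0*3)) - 10)*(11/8) = -33*((-15 + (4 + 0)) - 10)*(11/8) = -33*((-15 + 4) - 10)*(11/8) = -33*(-11 - 10)*(11/8) = -33*(-21)*(11/8) = 693*(11/8) = 7623/8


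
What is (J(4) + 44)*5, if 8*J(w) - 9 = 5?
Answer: 915/4 ≈ 228.75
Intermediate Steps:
J(w) = 7/4 (J(w) = 9/8 + (⅛)*5 = 9/8 + 5/8 = 7/4)
(J(4) + 44)*5 = (7/4 + 44)*5 = (183/4)*5 = 915/4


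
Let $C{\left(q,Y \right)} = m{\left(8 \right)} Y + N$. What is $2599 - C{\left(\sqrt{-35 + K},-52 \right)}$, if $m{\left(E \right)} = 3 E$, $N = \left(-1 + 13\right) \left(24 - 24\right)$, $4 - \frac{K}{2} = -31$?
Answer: $3847$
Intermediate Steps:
$K = 70$ ($K = 8 - -62 = 8 + 62 = 70$)
$N = 0$ ($N = 12 \cdot 0 = 0$)
$C{\left(q,Y \right)} = 24 Y$ ($C{\left(q,Y \right)} = 3 \cdot 8 Y + 0 = 24 Y + 0 = 24 Y$)
$2599 - C{\left(\sqrt{-35 + K},-52 \right)} = 2599 - 24 \left(-52\right) = 2599 - -1248 = 2599 + 1248 = 3847$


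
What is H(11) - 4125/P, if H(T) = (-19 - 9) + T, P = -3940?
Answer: -12571/788 ≈ -15.953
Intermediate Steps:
H(T) = -28 + T
H(11) - 4125/P = (-28 + 11) - 4125/(-3940) = -17 - 4125*(-1/3940) = -17 + 825/788 = -12571/788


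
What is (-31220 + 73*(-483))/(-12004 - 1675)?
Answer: 66479/13679 ≈ 4.8599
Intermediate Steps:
(-31220 + 73*(-483))/(-12004 - 1675) = (-31220 - 35259)/(-13679) = -66479*(-1/13679) = 66479/13679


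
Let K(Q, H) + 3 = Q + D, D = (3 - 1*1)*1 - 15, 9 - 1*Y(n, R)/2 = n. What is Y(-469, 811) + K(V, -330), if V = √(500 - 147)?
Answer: 940 + √353 ≈ 958.79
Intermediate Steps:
Y(n, R) = 18 - 2*n
D = -13 (D = (3 - 1)*1 - 15 = 2*1 - 15 = 2 - 15 = -13)
V = √353 ≈ 18.788
K(Q, H) = -16 + Q (K(Q, H) = -3 + (Q - 13) = -3 + (-13 + Q) = -16 + Q)
Y(-469, 811) + K(V, -330) = (18 - 2*(-469)) + (-16 + √353) = (18 + 938) + (-16 + √353) = 956 + (-16 + √353) = 940 + √353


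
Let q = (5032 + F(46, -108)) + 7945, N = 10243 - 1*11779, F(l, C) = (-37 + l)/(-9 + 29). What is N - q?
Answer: -290269/20 ≈ -14513.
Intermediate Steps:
F(l, C) = -37/20 + l/20 (F(l, C) = (-37 + l)/20 = (-37 + l)*(1/20) = -37/20 + l/20)
N = -1536 (N = 10243 - 11779 = -1536)
q = 259549/20 (q = (5032 + (-37/20 + (1/20)*46)) + 7945 = (5032 + (-37/20 + 23/10)) + 7945 = (5032 + 9/20) + 7945 = 100649/20 + 7945 = 259549/20 ≈ 12977.)
N - q = -1536 - 1*259549/20 = -1536 - 259549/20 = -290269/20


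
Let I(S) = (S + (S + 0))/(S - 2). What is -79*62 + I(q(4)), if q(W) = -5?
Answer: -34276/7 ≈ -4896.6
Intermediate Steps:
I(S) = 2*S/(-2 + S) (I(S) = (S + S)/(-2 + S) = (2*S)/(-2 + S) = 2*S/(-2 + S))
-79*62 + I(q(4)) = -79*62 + 2*(-5)/(-2 - 5) = -4898 + 2*(-5)/(-7) = -4898 + 2*(-5)*(-⅐) = -4898 + 10/7 = -34276/7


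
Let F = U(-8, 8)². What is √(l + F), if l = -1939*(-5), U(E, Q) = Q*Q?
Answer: √13791 ≈ 117.44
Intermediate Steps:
U(E, Q) = Q²
F = 4096 (F = (8²)² = 64² = 4096)
l = 9695
√(l + F) = √(9695 + 4096) = √13791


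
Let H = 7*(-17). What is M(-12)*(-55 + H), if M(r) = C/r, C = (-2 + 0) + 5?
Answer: 87/2 ≈ 43.500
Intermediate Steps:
C = 3 (C = -2 + 5 = 3)
M(r) = 3/r
H = -119
M(-12)*(-55 + H) = (3/(-12))*(-55 - 119) = (3*(-1/12))*(-174) = -¼*(-174) = 87/2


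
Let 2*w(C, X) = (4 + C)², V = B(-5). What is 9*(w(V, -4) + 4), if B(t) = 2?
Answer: 198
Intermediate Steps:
V = 2
w(C, X) = (4 + C)²/2
9*(w(V, -4) + 4) = 9*((4 + 2)²/2 + 4) = 9*((½)*6² + 4) = 9*((½)*36 + 4) = 9*(18 + 4) = 9*22 = 198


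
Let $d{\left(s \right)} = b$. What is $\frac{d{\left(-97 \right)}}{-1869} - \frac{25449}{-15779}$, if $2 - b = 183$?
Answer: $\frac{50420180}{29490951} \approx 1.7097$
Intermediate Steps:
$b = -181$ ($b = 2 - 183 = -181$)
$d{\left(s \right)} = -181$
$\frac{d{\left(-97 \right)}}{-1869} - \frac{25449}{-15779} = - \frac{181}{-1869} - \frac{25449}{-15779} = \left(-181\right) \left(- \frac{1}{1869}\right) - - \frac{25449}{15779} = \frac{181}{1869} + \frac{25449}{15779} = \frac{50420180}{29490951}$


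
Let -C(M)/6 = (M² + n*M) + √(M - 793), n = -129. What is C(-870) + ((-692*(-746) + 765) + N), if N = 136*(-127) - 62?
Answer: -4715117 - 6*I*√1663 ≈ -4.7151e+6 - 244.68*I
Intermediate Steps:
N = -17334 (N = -17272 - 62 = -17334)
C(M) = -6*M² - 6*√(-793 + M) + 774*M (C(M) = -6*((M² - 129*M) + √(M - 793)) = -6*((M² - 129*M) + √(-793 + M)) = -6*(M² + √(-793 + M) - 129*M) = -6*M² - 6*√(-793 + M) + 774*M)
C(-870) + ((-692*(-746) + 765) + N) = (-6*(-870)² - 6*√(-793 - 870) + 774*(-870)) + ((-692*(-746) + 765) - 17334) = (-6*756900 - 6*I*√1663 - 673380) + ((516232 + 765) - 17334) = (-4541400 - 6*I*√1663 - 673380) + (516997 - 17334) = (-4541400 - 6*I*√1663 - 673380) + 499663 = (-5214780 - 6*I*√1663) + 499663 = -4715117 - 6*I*√1663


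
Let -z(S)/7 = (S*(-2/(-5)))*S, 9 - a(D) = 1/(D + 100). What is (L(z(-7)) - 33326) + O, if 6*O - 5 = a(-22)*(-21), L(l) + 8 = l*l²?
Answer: -51011911661/19500 ≈ -2.6160e+6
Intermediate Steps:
a(D) = 9 - 1/(100 + D) (a(D) = 9 - 1/(D + 100) = 9 - 1/(100 + D))
z(S) = -14*S²/5 (z(S) = -7*S*(-2/(-5))*S = -7*S*(-2*(-⅕))*S = -7*S*(⅖)*S = -7*2*S/5*S = -14*S²/5)
L(l) = -8 + l³ (L(l) = -8 + l*l² = -8 + l³)
O = -4777/156 (O = ⅚ + (((899 + 9*(-22))/(100 - 22))*(-21))/6 = ⅚ + (((899 - 198)/78)*(-21))/6 = ⅚ + (((1/78)*701)*(-21))/6 = ⅚ + ((701/78)*(-21))/6 = ⅚ + (⅙)*(-4907/26) = ⅚ - 4907/156 = -4777/156 ≈ -30.622)
(L(z(-7)) - 33326) + O = ((-8 + (-14/5*(-7)²)³) - 33326) - 4777/156 = ((-8 + (-14/5*49)³) - 33326) - 4777/156 = ((-8 + (-686/5)³) - 33326) - 4777/156 = ((-8 - 322828856/125) - 33326) - 4777/156 = (-322829856/125 - 33326) - 4777/156 = -326995606/125 - 4777/156 = -51011911661/19500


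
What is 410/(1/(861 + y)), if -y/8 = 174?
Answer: -217710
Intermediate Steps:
y = -1392 (y = -8*174 = -1392)
410/(1/(861 + y)) = 410/(1/(861 - 1392)) = 410/(1/(-531)) = 410/(-1/531) = 410*(-531) = -217710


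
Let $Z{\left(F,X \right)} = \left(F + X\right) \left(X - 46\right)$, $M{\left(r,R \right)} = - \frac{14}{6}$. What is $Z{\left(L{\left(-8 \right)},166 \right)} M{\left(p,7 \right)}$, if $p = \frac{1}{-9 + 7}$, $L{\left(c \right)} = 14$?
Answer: $-50400$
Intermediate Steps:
$p = - \frac{1}{2}$ ($p = \frac{1}{-2} = - \frac{1}{2} \approx -0.5$)
$M{\left(r,R \right)} = - \frac{7}{3}$ ($M{\left(r,R \right)} = \left(-14\right) \frac{1}{6} = - \frac{7}{3}$)
$Z{\left(F,X \right)} = \left(-46 + X\right) \left(F + X\right)$ ($Z{\left(F,X \right)} = \left(F + X\right) \left(-46 + X\right) = \left(-46 + X\right) \left(F + X\right)$)
$Z{\left(L{\left(-8 \right)},166 \right)} M{\left(p,7 \right)} = \left(166^{2} - 644 - 7636 + 14 \cdot 166\right) \left(- \frac{7}{3}\right) = \left(27556 - 644 - 7636 + 2324\right) \left(- \frac{7}{3}\right) = 21600 \left(- \frac{7}{3}\right) = -50400$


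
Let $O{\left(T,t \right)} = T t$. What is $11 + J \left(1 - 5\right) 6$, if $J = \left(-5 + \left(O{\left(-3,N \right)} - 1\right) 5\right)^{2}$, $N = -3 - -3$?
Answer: $-2389$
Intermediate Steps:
$N = 0$ ($N = -3 + 3 = 0$)
$J = 100$ ($J = \left(-5 + \left(\left(-3\right) 0 - 1\right) 5\right)^{2} = \left(-5 + \left(0 - 1\right) 5\right)^{2} = \left(-5 - 5\right)^{2} = \left(-10\right)^{2} = 100$)
$11 + J \left(1 - 5\right) 6 = 11 + 100 \left(1 - 5\right) 6 = 11 + 100 \left(\left(-4\right) 6\right) = 11 + 100 \left(-24\right) = 11 - 2400 = -2389$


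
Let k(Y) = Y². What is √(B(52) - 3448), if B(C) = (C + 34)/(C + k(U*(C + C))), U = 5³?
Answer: 21*I*√55826750899956530/84500026 ≈ 58.72*I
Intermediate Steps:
U = 125
B(C) = (34 + C)/(C + 62500*C²) (B(C) = (C + 34)/(C + (125*(C + C))²) = (34 + C)/(C + (125*(2*C))²) = (34 + C)/(C + (250*C)²) = (34 + C)/(C + 62500*C²))
√(B(52) - 3448) = √((34 + 52)/(52*(1 + 62500*52)) - 3448) = √((1/52)*86/(1 + 3250000) - 3448) = √((1/52)*86/3250001 - 3448) = √((1/52)*(1/3250001)*86 - 3448) = √(43/84500026 - 3448) = √(-291356089605/84500026) = 21*I*√55826750899956530/84500026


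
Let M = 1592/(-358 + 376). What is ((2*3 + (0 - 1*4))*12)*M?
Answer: 6368/3 ≈ 2122.7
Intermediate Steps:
M = 796/9 (M = 1592/18 = 1592*(1/18) = 796/9 ≈ 88.444)
((2*3 + (0 - 1*4))*12)*M = ((2*3 + (0 - 1*4))*12)*(796/9) = ((6 + (0 - 4))*12)*(796/9) = ((6 - 4)*12)*(796/9) = (2*12)*(796/9) = 24*(796/9) = 6368/3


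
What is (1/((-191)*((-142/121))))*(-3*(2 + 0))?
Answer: -363/13561 ≈ -0.026768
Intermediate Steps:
(1/((-191)*((-142/121))))*(-3*(2 + 0)) = (-1/(191*((-142*1/121))))*(-3*2) = -1/(191*(-142/121))*(-6) = -1/191*(-121/142)*(-6) = (121/27122)*(-6) = -363/13561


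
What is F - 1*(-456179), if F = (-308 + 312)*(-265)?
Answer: 455119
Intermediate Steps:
F = -1060 (F = 4*(-265) = -1060)
F - 1*(-456179) = -1060 - 1*(-456179) = -1060 + 456179 = 455119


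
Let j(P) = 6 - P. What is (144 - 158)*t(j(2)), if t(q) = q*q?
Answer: -224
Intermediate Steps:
t(q) = q²
(144 - 158)*t(j(2)) = (144 - 158)*(6 - 1*2)² = -14*(6 - 2)² = -14*4² = -14*16 = -224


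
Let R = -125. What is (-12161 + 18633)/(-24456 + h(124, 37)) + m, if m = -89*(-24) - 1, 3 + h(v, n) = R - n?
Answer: 52559363/24621 ≈ 2134.7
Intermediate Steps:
h(v, n) = -128 - n (h(v, n) = -3 + (-125 - n) = -128 - n)
m = 2135 (m = 2136 - 1 = 2135)
(-12161 + 18633)/(-24456 + h(124, 37)) + m = (-12161 + 18633)/(-24456 + (-128 - 1*37)) + 2135 = 6472/(-24456 + (-128 - 37)) + 2135 = 6472/(-24456 - 165) + 2135 = 6472/(-24621) + 2135 = 6472*(-1/24621) + 2135 = -6472/24621 + 2135 = 52559363/24621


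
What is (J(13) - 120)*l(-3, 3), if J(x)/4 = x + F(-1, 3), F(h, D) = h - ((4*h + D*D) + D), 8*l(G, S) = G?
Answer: 39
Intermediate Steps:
l(G, S) = G/8
F(h, D) = -D - D² - 3*h (F(h, D) = h - ((4*h + D²) + D) = h - ((D² + 4*h) + D) = h - (D + D² + 4*h) = h + (-D - D² - 4*h) = -D - D² - 3*h)
J(x) = -36 + 4*x (J(x) = 4*(x + (-1*3 - 1*3² - 3*(-1))) = 4*(x + (-3 - 1*9 + 3)) = 4*(x + (-3 - 9 + 3)) = 4*(x - 9) = 4*(-9 + x) = -36 + 4*x)
(J(13) - 120)*l(-3, 3) = ((-36 + 4*13) - 120)*((⅛)*(-3)) = ((-36 + 52) - 120)*(-3/8) = (16 - 120)*(-3/8) = -104*(-3/8) = 39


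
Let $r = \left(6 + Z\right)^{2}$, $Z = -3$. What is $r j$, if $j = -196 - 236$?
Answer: $-3888$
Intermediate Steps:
$r = 9$ ($r = \left(6 - 3\right)^{2} = 3^{2} = 9$)
$j = -432$
$r j = 9 \left(-432\right) = -3888$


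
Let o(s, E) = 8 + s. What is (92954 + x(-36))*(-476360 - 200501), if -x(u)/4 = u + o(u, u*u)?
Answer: -63090213810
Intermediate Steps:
x(u) = -32 - 8*u (x(u) = -4*(u + (8 + u)) = -4*(8 + 2*u) = -32 - 8*u)
(92954 + x(-36))*(-476360 - 200501) = (92954 + (-32 - 8*(-36)))*(-476360 - 200501) = (92954 + (-32 + 288))*(-676861) = (92954 + 256)*(-676861) = 93210*(-676861) = -63090213810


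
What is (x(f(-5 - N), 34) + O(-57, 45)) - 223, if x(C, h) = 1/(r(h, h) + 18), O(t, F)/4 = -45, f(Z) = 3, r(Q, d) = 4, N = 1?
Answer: -8865/22 ≈ -402.95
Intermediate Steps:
O(t, F) = -180 (O(t, F) = 4*(-45) = -180)
x(C, h) = 1/22 (x(C, h) = 1/(4 + 18) = 1/22)
(x(f(-5 - N), 34) + O(-57, 45)) - 223 = (1/22 - 180) - 223 = -3959/22 - 223 = -8865/22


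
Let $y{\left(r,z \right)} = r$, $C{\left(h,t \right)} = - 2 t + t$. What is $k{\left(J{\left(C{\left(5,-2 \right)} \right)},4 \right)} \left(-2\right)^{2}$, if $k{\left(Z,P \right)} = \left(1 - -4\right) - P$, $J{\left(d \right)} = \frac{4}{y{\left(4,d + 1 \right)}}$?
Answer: $4$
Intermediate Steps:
$C{\left(h,t \right)} = - t$
$J{\left(d \right)} = 1$ ($J{\left(d \right)} = \frac{4}{4} = 4 \cdot \frac{1}{4} = 1$)
$k{\left(Z,P \right)} = 5 - P$ ($k{\left(Z,P \right)} = \left(1 + 4\right) - P = 5 - P$)
$k{\left(J{\left(C{\left(5,-2 \right)} \right)},4 \right)} \left(-2\right)^{2} = \left(5 - 4\right) \left(-2\right)^{2} = \left(5 - 4\right) 4 = 1 \cdot 4 = 4$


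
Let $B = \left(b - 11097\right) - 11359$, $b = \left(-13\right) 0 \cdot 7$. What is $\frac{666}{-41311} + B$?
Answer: $- \frac{927680482}{41311} \approx -22456.0$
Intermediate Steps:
$b = 0$ ($b = 0 \cdot 7 = 0$)
$B = -22456$ ($B = \left(0 - 11097\right) - 11359 = -11097 - 11359 = -22456$)
$\frac{666}{-41311} + B = \frac{666}{-41311} - 22456 = 666 \left(- \frac{1}{41311}\right) - 22456 = - \frac{666}{41311} - 22456 = - \frac{927680482}{41311}$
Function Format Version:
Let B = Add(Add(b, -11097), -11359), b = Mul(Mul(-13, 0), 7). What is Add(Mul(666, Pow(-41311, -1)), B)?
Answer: Rational(-927680482, 41311) ≈ -22456.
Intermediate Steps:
b = 0 (b = Mul(0, 7) = 0)
B = -22456 (B = Add(Add(0, -11097), -11359) = Add(-11097, -11359) = -22456)
Add(Mul(666, Pow(-41311, -1)), B) = Add(Mul(666, Pow(-41311, -1)), -22456) = Add(Mul(666, Rational(-1, 41311)), -22456) = Add(Rational(-666, 41311), -22456) = Rational(-927680482, 41311)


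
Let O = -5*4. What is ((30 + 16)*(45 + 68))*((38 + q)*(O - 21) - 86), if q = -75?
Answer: 7438338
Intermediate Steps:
O = -20
((30 + 16)*(45 + 68))*((38 + q)*(O - 21) - 86) = ((30 + 16)*(45 + 68))*((38 - 75)*(-20 - 21) - 86) = (46*113)*(-37*(-41) - 86) = 5198*(1517 - 86) = 5198*1431 = 7438338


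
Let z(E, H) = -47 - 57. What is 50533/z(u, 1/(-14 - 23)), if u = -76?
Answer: -50533/104 ≈ -485.89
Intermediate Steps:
z(E, H) = -104
50533/z(u, 1/(-14 - 23)) = 50533/(-104) = 50533*(-1/104) = -50533/104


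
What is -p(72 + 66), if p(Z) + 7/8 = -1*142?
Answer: 1143/8 ≈ 142.88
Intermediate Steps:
p(Z) = -1143/8 (p(Z) = -7/8 - 1*142 = -7/8 - 142 = -1143/8)
-p(72 + 66) = -1*(-1143/8) = 1143/8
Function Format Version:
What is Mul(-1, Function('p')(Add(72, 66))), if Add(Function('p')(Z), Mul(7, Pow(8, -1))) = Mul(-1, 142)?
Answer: Rational(1143, 8) ≈ 142.88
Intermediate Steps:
Function('p')(Z) = Rational(-1143, 8) (Function('p')(Z) = Add(Rational(-7, 8), Mul(-1, 142)) = Add(Rational(-7, 8), -142) = Rational(-1143, 8))
Mul(-1, Function('p')(Add(72, 66))) = Mul(-1, Rational(-1143, 8)) = Rational(1143, 8)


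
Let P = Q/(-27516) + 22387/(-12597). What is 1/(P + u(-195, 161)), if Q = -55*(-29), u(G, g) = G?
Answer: -115539684/22742269349 ≈ -0.0050804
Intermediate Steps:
Q = 1595
P = -212030969/115539684 (P = 1595/(-27516) + 22387/(-12597) = 1595*(-1/27516) + 22387*(-1/12597) = -1595/27516 - 22387/12597 = -212030969/115539684 ≈ -1.8351)
1/(P + u(-195, 161)) = 1/(-212030969/115539684 - 195) = 1/(-22742269349/115539684) = -115539684/22742269349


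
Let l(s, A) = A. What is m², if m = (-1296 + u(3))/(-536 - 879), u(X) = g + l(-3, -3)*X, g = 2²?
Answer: 1692601/2002225 ≈ 0.84536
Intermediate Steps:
g = 4
u(X) = 4 - 3*X
m = 1301/1415 (m = (-1296 + (4 - 3*3))/(-536 - 879) = (-1296 + (4 - 9))/(-1415) = (-1296 - 5)*(-1/1415) = -1301*(-1/1415) = 1301/1415 ≈ 0.91943)
m² = (1301/1415)² = 1692601/2002225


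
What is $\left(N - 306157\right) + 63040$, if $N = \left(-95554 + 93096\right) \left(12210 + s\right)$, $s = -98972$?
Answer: $213017879$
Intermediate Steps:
$N = 213260996$ ($N = \left(-95554 + 93096\right) \left(12210 - 98972\right) = \left(-2458\right) \left(-86762\right) = 213260996$)
$\left(N - 306157\right) + 63040 = \left(213260996 - 306157\right) + 63040 = 212954839 + 63040 = 213017879$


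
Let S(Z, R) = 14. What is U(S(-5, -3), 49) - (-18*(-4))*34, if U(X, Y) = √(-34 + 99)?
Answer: -2448 + √65 ≈ -2439.9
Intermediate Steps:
U(X, Y) = √65
U(S(-5, -3), 49) - (-18*(-4))*34 = √65 - (-18*(-4))*34 = √65 - 72*34 = √65 - 1*2448 = √65 - 2448 = -2448 + √65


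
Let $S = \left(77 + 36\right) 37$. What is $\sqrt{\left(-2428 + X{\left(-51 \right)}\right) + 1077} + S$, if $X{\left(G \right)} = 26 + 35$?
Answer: $4181 + i \sqrt{1290} \approx 4181.0 + 35.917 i$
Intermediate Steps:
$X{\left(G \right)} = 61$
$S = 4181$ ($S = 113 \cdot 37 = 4181$)
$\sqrt{\left(-2428 + X{\left(-51 \right)}\right) + 1077} + S = \sqrt{\left(-2428 + 61\right) + 1077} + 4181 = \sqrt{-2367 + 1077} + 4181 = \sqrt{-1290} + 4181 = i \sqrt{1290} + 4181 = 4181 + i \sqrt{1290}$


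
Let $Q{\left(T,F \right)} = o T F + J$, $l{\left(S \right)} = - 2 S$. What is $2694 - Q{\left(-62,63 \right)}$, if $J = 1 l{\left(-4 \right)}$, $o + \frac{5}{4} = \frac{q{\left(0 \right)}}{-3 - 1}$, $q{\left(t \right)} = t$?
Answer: $- \frac{4393}{2} \approx -2196.5$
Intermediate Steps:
$o = - \frac{5}{4}$ ($o = - \frac{5}{4} + \frac{0}{-3 - 1} = - \frac{5}{4} + \frac{0}{-4} = - \frac{5}{4} + 0 \left(- \frac{1}{4}\right) = - \frac{5}{4} + 0 = - \frac{5}{4} \approx -1.25$)
$J = 8$ ($J = 1 \left(\left(-2\right) \left(-4\right)\right) = 1 \cdot 8 = 8$)
$Q{\left(T,F \right)} = 8 - \frac{5 F T}{4}$ ($Q{\left(T,F \right)} = - \frac{5 T}{4} F + 8 = - \frac{5 F T}{4} + 8 = 8 - \frac{5 F T}{4}$)
$2694 - Q{\left(-62,63 \right)} = 2694 - \left(8 - \frac{315}{4} \left(-62\right)\right) = 2694 - \left(8 + \frac{9765}{2}\right) = 2694 - \frac{9781}{2} = - \frac{4393}{2}$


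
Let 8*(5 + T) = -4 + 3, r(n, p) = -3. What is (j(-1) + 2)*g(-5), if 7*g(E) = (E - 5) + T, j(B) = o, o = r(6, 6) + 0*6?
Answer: 121/56 ≈ 2.1607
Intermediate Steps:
T = -41/8 (T = -5 + (-4 + 3)/8 = -5 + (⅛)*(-1) = -5 - ⅛ = -41/8 ≈ -5.1250)
o = -3 (o = -3 + 0*6 = -3 + 0 = -3)
j(B) = -3
g(E) = -81/56 + E/7 (g(E) = ((E - 5) - 41/8)/7 = ((-5 + E) - 41/8)/7 = (-81/8 + E)/7 = -81/56 + E/7)
(j(-1) + 2)*g(-5) = (-3 + 2)*(-81/56 + (⅐)*(-5)) = -(-81/56 - 5/7) = -1*(-121/56) = 121/56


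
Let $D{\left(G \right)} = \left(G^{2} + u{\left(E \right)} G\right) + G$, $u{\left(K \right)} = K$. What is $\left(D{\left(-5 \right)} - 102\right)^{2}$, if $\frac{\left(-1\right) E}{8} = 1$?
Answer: $1764$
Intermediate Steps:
$E = -8$ ($E = \left(-8\right) 1 = -8$)
$D{\left(G \right)} = G^{2} - 7 G$ ($D{\left(G \right)} = \left(G^{2} - 8 G\right) + G = G^{2} - 7 G$)
$\left(D{\left(-5 \right)} - 102\right)^{2} = \left(- 5 \left(-7 - 5\right) - 102\right)^{2} = \left(\left(-5\right) \left(-12\right) - 102\right)^{2} = \left(60 - 102\right)^{2} = \left(-42\right)^{2} = 1764$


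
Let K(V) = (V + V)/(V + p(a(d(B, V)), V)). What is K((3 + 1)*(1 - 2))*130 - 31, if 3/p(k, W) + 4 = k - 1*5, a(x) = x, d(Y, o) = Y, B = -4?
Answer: 2363/11 ≈ 214.82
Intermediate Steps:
p(k, W) = 3/(-9 + k) (p(k, W) = 3/(-4 + (k - 1*5)) = 3/(-4 + (k - 5)) = 3/(-4 + (-5 + k)) = 3/(-9 + k))
K(V) = 2*V/(-3/13 + V) (K(V) = (V + V)/(V + 3/(-9 - 4)) = (2*V)/(V + 3/(-13)) = (2*V)/(V + 3*(-1/13)) = (2*V)/(V - 3/13) = (2*V)/(-3/13 + V) = 2*V/(-3/13 + V))
K((3 + 1)*(1 - 2))*130 - 31 = (26*((3 + 1)*(1 - 2))/(-3 + 13*((3 + 1)*(1 - 2))))*130 - 31 = (26*(4*(-1))/(-3 + 13*(4*(-1))))*130 - 31 = (26*(-4)/(-3 + 13*(-4)))*130 - 31 = (26*(-4)/(-3 - 52))*130 - 31 = (26*(-4)/(-55))*130 - 31 = (26*(-4)*(-1/55))*130 - 31 = (104/55)*130 - 31 = 2704/11 - 31 = 2363/11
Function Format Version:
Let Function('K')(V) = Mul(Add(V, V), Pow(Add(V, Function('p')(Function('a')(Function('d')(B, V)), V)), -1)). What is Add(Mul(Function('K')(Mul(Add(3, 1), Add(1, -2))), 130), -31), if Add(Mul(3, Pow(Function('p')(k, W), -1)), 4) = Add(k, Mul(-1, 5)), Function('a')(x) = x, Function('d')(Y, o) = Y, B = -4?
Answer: Rational(2363, 11) ≈ 214.82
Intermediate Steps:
Function('p')(k, W) = Mul(3, Pow(Add(-9, k), -1)) (Function('p')(k, W) = Mul(3, Pow(Add(-4, Add(k, Mul(-1, 5))), -1)) = Mul(3, Pow(Add(-4, Add(k, -5)), -1)) = Mul(3, Pow(Add(-4, Add(-5, k)), -1)) = Mul(3, Pow(Add(-9, k), -1)))
Function('K')(V) = Mul(2, V, Pow(Add(Rational(-3, 13), V), -1)) (Function('K')(V) = Mul(Add(V, V), Pow(Add(V, Mul(3, Pow(Add(-9, -4), -1))), -1)) = Mul(Mul(2, V), Pow(Add(V, Mul(3, Pow(-13, -1))), -1)) = Mul(Mul(2, V), Pow(Add(V, Mul(3, Rational(-1, 13))), -1)) = Mul(Mul(2, V), Pow(Add(V, Rational(-3, 13)), -1)) = Mul(Mul(2, V), Pow(Add(Rational(-3, 13), V), -1)) = Mul(2, V, Pow(Add(Rational(-3, 13), V), -1)))
Add(Mul(Function('K')(Mul(Add(3, 1), Add(1, -2))), 130), -31) = Add(Mul(Mul(26, Mul(Add(3, 1), Add(1, -2)), Pow(Add(-3, Mul(13, Mul(Add(3, 1), Add(1, -2)))), -1)), 130), -31) = Add(Mul(Mul(26, Mul(4, -1), Pow(Add(-3, Mul(13, Mul(4, -1))), -1)), 130), -31) = Add(Mul(Mul(26, -4, Pow(Add(-3, Mul(13, -4)), -1)), 130), -31) = Add(Mul(Mul(26, -4, Pow(Add(-3, -52), -1)), 130), -31) = Add(Mul(Mul(26, -4, Pow(-55, -1)), 130), -31) = Add(Mul(Mul(26, -4, Rational(-1, 55)), 130), -31) = Add(Mul(Rational(104, 55), 130), -31) = Add(Rational(2704, 11), -31) = Rational(2363, 11)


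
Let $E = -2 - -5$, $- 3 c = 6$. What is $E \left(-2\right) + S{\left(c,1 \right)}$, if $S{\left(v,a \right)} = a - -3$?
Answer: $-2$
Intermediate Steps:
$c = -2$ ($c = \left(- \frac{1}{3}\right) 6 = -2$)
$S{\left(v,a \right)} = 3 + a$ ($S{\left(v,a \right)} = a + 3 = 3 + a$)
$E = 3$ ($E = -2 + 5 = 3$)
$E \left(-2\right) + S{\left(c,1 \right)} = 3 \left(-2\right) + \left(3 + 1\right) = -6 + 4 = -2$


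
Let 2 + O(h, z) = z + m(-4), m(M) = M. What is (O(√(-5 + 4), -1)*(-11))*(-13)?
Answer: -1001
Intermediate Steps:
O(h, z) = -6 + z (O(h, z) = -2 + (z - 4) = -2 + (-4 + z) = -6 + z)
(O(√(-5 + 4), -1)*(-11))*(-13) = ((-6 - 1)*(-11))*(-13) = -7*(-11)*(-13) = 77*(-13) = -1001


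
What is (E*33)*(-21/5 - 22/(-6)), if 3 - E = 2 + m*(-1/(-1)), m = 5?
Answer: 352/5 ≈ 70.400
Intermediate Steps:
E = -4 (E = 3 - (2 + 5*(-1/(-1))) = 3 - (2 + 5*(-1*(-1))) = 3 - (2 + 5*1) = 3 - (2 + 5) = 3 - 1*7 = 3 - 7 = -4)
(E*33)*(-21/5 - 22/(-6)) = (-4*33)*(-21/5 - 22/(-6)) = -132*(-21*⅕ - 22*(-⅙)) = -132*(-21/5 + 11/3) = -132*(-8/15) = 352/5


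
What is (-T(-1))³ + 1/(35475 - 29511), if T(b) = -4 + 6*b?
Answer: 5964001/5964 ≈ 1000.0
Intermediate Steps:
(-T(-1))³ + 1/(35475 - 29511) = (-(-4 + 6*(-1)))³ + 1/(35475 - 29511) = (-(-4 - 6))³ + 1/5964 = (-1*(-10))³ + 1/5964 = 10³ + 1/5964 = 1000 + 1/5964 = 5964001/5964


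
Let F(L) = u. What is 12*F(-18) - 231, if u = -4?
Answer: -279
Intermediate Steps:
F(L) = -4
12*F(-18) - 231 = 12*(-4) - 231 = -48 - 231 = -279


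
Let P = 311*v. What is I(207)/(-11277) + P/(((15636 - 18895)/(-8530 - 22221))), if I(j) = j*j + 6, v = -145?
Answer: -5212713295670/12250581 ≈ -4.2551e+5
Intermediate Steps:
I(j) = 6 + j**2 (I(j) = j**2 + 6 = 6 + j**2)
P = -45095 (P = 311*(-145) = -45095)
I(207)/(-11277) + P/(((15636 - 18895)/(-8530 - 22221))) = (6 + 207**2)/(-11277) - 45095*(-8530 - 22221)/(15636 - 18895) = (6 + 42849)*(-1/11277) - 45095/((-3259/(-30751))) = 42855*(-1/11277) - 45095/((-3259*(-1/30751))) = -14285/3759 - 45095/3259/30751 = -14285/3759 - 45095*30751/3259 = -14285/3759 - 1386716345/3259 = -5212713295670/12250581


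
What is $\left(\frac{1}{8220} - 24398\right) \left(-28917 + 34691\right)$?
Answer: $- \frac{578992350833}{4110} \approx -1.4087 \cdot 10^{8}$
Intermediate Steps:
$\left(\frac{1}{8220} - 24398\right) \left(-28917 + 34691\right) = \left(\frac{1}{8220} - 24398\right) 5774 = \left(- \frac{200551559}{8220}\right) 5774 = - \frac{578992350833}{4110}$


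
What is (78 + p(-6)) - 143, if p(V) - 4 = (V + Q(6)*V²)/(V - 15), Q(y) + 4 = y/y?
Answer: -389/7 ≈ -55.571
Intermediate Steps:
Q(y) = -3 (Q(y) = -4 + y/y = -4 + 1 = -3)
p(V) = 4 + (V - 3*V²)/(-15 + V) (p(V) = 4 + (V - 3*V²)/(V - 15) = 4 + (V - 3*V²)/(-15 + V))
(78 + p(-6)) - 143 = (78 + (-60 - 3*(-6)² + 5*(-6))/(-15 - 6)) - 143 = (78 + (-60 - 3*36 - 30)/(-21)) - 143 = (78 - (-60 - 108 - 30)/21) - 143 = (78 - 1/21*(-198)) - 143 = (78 + 66/7) - 143 = 612/7 - 143 = -389/7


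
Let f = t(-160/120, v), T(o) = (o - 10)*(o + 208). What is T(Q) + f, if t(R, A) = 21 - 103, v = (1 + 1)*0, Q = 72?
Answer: 17278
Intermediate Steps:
v = 0 (v = 2*0 = 0)
T(o) = (-10 + o)*(208 + o)
t(R, A) = -82
f = -82
T(Q) + f = (-2080 + 72² + 198*72) - 82 = (-2080 + 5184 + 14256) - 82 = 17360 - 82 = 17278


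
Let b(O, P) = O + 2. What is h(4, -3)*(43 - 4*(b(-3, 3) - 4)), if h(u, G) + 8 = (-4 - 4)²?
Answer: 3528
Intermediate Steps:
b(O, P) = 2 + O
h(u, G) = 56 (h(u, G) = -8 + (-4 - 4)² = -8 + (-8)² = -8 + 64 = 56)
h(4, -3)*(43 - 4*(b(-3, 3) - 4)) = 56*(43 - 4*((2 - 3) - 4)) = 56*(43 - 4*(-1 - 4)) = 56*(43 - 4*(-5)) = 56*(43 + 20) = 56*63 = 3528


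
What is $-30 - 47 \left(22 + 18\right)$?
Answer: $-1910$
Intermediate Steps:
$-30 - 47 \left(22 + 18\right) = -30 - 1880 = -1910$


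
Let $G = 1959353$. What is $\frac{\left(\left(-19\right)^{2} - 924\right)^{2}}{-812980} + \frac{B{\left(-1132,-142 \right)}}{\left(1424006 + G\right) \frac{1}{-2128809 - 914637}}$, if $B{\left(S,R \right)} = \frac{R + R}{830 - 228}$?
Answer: $\frac{582584243861}{16896562513180} \approx 0.034479$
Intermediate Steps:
$B{\left(S,R \right)} = \frac{R}{301}$ ($B{\left(S,R \right)} = \frac{2 R}{602} = 2 R \frac{1}{602} = \frac{R}{301}$)
$\frac{\left(\left(-19\right)^{2} - 924\right)^{2}}{-812980} + \frac{B{\left(-1132,-142 \right)}}{\left(1424006 + G\right) \frac{1}{-2128809 - 914637}} = \frac{\left(\left(-19\right)^{2} - 924\right)^{2}}{-812980} + \frac{\frac{1}{301} \left(-142\right)}{\left(1424006 + 1959353\right) \frac{1}{-2128809 - 914637}} = \left(361 - 924\right)^{2} \left(- \frac{1}{812980}\right) - \frac{142}{301 \frac{3383359}{-3043446}} = \left(-563\right)^{2} \left(- \frac{1}{812980}\right) - \frac{142}{301 \cdot 3383359 \left(- \frac{1}{3043446}\right)} = 316969 \left(- \frac{1}{812980}\right) - \frac{142}{301 \left(- \frac{483337}{434778}\right)} = - \frac{316969}{812980} - - \frac{61738476}{145484437} = - \frac{316969}{812980} + \frac{61738476}{145484437} = \frac{582584243861}{16896562513180}$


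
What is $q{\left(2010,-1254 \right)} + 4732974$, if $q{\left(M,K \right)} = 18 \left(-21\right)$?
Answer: $4732596$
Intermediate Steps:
$q{\left(M,K \right)} = -378$
$q{\left(2010,-1254 \right)} + 4732974 = -378 + 4732974 = 4732596$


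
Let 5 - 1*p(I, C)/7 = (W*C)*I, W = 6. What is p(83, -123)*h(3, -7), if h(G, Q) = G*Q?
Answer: -9005073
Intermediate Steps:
p(I, C) = 35 - 42*C*I (p(I, C) = 35 - 7*6*C*I = 35 - 42*C*I)
p(83, -123)*h(3, -7) = (35 - 42*(-123)*83)*(3*(-7)) = (35 + 428778)*(-21) = 428813*(-21) = -9005073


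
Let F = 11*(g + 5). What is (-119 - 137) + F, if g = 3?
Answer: -168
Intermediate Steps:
F = 88 (F = 11*(3 + 5) = 11*8 = 88)
(-119 - 137) + F = (-119 - 137) + 88 = -256 + 88 = -168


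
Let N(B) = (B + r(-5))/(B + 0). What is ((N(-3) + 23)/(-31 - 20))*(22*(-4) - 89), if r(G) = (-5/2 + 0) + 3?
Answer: 8437/102 ≈ 82.716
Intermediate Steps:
r(G) = 1/2 (r(G) = (-5*1/2 + 0) + 3 = (-5/2 + 0) + 3 = -5/2 + 3 = 1/2)
N(B) = (1/2 + B)/B (N(B) = (B + 1/2)/(B + 0) = (1/2 + B)/B)
((N(-3) + 23)/(-31 - 20))*(22*(-4) - 89) = (((1/2 - 3)/(-3) + 23)/(-31 - 20))*(22*(-4) - 89) = ((-1/3*(-5/2) + 23)/(-51))*(-88 - 89) = ((5/6 + 23)*(-1/51))*(-177) = ((143/6)*(-1/51))*(-177) = -143/306*(-177) = 8437/102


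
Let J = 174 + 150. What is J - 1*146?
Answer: 178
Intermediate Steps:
J = 324
J - 1*146 = 324 - 1*146 = 324 - 146 = 178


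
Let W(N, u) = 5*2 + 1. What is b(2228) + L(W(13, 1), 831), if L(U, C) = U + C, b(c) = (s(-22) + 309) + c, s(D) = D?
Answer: 3357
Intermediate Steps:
W(N, u) = 11 (W(N, u) = 10 + 1 = 11)
b(c) = 287 + c (b(c) = (-22 + 309) + c = 287 + c)
L(U, C) = C + U
b(2228) + L(W(13, 1), 831) = (287 + 2228) + (831 + 11) = 2515 + 842 = 3357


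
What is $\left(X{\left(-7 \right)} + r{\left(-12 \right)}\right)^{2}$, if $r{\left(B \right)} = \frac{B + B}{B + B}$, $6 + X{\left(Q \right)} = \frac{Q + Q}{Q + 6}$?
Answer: $81$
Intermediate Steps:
$X{\left(Q \right)} = -6 + \frac{2 Q}{6 + Q}$ ($X{\left(Q \right)} = -6 + \frac{Q + Q}{Q + 6} = -6 + \frac{2 Q}{6 + Q}$)
$r{\left(B \right)} = 1$ ($r{\left(B \right)} = \frac{2 B}{2 B} = 2 B \frac{1}{2 B} = 1$)
$\left(X{\left(-7 \right)} + r{\left(-12 \right)}\right)^{2} = \left(\frac{4 \left(-9 - -7\right)}{6 - 7} + 1\right)^{2} = \left(\frac{4 \left(-9 + 7\right)}{-1} + 1\right)^{2} = \left(4 \left(-1\right) \left(-2\right) + 1\right)^{2} = \left(8 + 1\right)^{2} = 9^{2} = 81$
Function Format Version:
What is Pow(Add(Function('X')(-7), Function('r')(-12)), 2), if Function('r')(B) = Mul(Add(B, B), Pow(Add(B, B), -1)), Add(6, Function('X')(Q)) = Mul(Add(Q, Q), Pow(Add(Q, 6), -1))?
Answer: 81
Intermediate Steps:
Function('X')(Q) = Add(-6, Mul(2, Q, Pow(Add(6, Q), -1))) (Function('X')(Q) = Add(-6, Mul(Add(Q, Q), Pow(Add(Q, 6), -1))) = Add(-6, Mul(Mul(2, Q), Pow(Add(6, Q), -1))) = Add(-6, Mul(2, Q, Pow(Add(6, Q), -1))))
Function('r')(B) = 1 (Function('r')(B) = Mul(Mul(2, B), Pow(Mul(2, B), -1)) = Mul(Mul(2, B), Mul(Rational(1, 2), Pow(B, -1))) = 1)
Pow(Add(Function('X')(-7), Function('r')(-12)), 2) = Pow(Add(Mul(4, Pow(Add(6, -7), -1), Add(-9, Mul(-1, -7))), 1), 2) = Pow(Add(Mul(4, Pow(-1, -1), Add(-9, 7)), 1), 2) = Pow(Add(Mul(4, -1, -2), 1), 2) = Pow(Add(8, 1), 2) = Pow(9, 2) = 81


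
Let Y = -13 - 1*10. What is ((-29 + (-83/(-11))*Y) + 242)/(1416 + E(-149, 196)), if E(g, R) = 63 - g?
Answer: 217/8954 ≈ 0.024235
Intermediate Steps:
Y = -23 (Y = -13 - 10 = -23)
((-29 + (-83/(-11))*Y) + 242)/(1416 + E(-149, 196)) = ((-29 - 83/(-11)*(-23)) + 242)/(1416 + (63 - 1*(-149))) = ((-29 - 83*(-1/11)*(-23)) + 242)/(1416 + (63 + 149)) = ((-29 + (83/11)*(-23)) + 242)/(1416 + 212) = ((-29 - 1909/11) + 242)/1628 = (-2228/11 + 242)*(1/1628) = (434/11)*(1/1628) = 217/8954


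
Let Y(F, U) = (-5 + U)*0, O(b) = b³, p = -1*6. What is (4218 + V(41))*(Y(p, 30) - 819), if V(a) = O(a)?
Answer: -59900841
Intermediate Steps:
p = -6
Y(F, U) = 0
V(a) = a³
(4218 + V(41))*(Y(p, 30) - 819) = (4218 + 41³)*(0 - 819) = (4218 + 68921)*(-819) = 73139*(-819) = -59900841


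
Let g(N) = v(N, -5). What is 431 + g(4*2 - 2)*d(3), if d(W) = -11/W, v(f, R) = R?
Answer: 1348/3 ≈ 449.33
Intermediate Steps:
g(N) = -5
431 + g(4*2 - 2)*d(3) = 431 - (-55)/3 = 431 - 5*(-11/3) = 431 + 55/3 = 1348/3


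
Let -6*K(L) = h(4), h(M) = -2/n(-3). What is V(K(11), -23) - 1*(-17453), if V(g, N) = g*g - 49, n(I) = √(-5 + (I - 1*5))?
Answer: 2036267/117 ≈ 17404.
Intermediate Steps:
n(I) = √(-10 + I) (n(I) = √(-5 + (I - 5)) = √(-5 + (-5 + I)) = √(-10 + I))
h(M) = 2*I*√13/13 (h(M) = -2/√(-10 - 3) = -2*(-I*√13/13) = -(-2)*I*√13/13 = 2*I*√13/13)
K(L) = -I*√13/39
V(g, N) = -49 + g² (V(g, N) = g² - 49 = -49 + g²)
V(K(11), -23) - 1*(-17453) = (-49 + (-I*√13/39)²) - 1*(-17453) = (-49 - 1/117) + 17453 = -5734/117 + 17453 = 2036267/117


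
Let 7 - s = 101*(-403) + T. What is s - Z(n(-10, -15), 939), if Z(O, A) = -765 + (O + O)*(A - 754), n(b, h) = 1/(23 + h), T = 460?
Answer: 163875/4 ≈ 40969.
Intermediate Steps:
Z(O, A) = -765 + 2*O*(-754 + A) (Z(O, A) = -765 + (2*O)*(-754 + A) = -765 + 2*O*(-754 + A))
s = 40250 (s = 7 - (101*(-403) + 460) = 7 - (-40703 + 460) = 7 - 1*(-40243) = 7 + 40243 = 40250)
s - Z(n(-10, -15), 939) = 40250 - (-765 - 1508/(23 - 15) + 2*939/(23 - 15)) = 40250 - (-765 - 1508/8 + 2*939/8) = 40250 - (-765 - 1508*⅛ + 2*939*(⅛)) = 40250 - (-765 - 377/2 + 939/4) = 40250 - 1*(-2875/4) = 40250 + 2875/4 = 163875/4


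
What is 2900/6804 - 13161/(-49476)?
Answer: 2774141/4007556 ≈ 0.69223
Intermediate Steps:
2900/6804 - 13161/(-49476) = 2900*(1/6804) - 13161*(-1/49476) = 725/1701 + 4387/16492 = 2774141/4007556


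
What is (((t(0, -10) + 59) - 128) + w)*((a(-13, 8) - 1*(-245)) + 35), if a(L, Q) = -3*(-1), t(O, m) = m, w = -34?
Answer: -31979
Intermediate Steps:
a(L, Q) = 3
(((t(0, -10) + 59) - 128) + w)*((a(-13, 8) - 1*(-245)) + 35) = (((-10 + 59) - 128) - 34)*((3 - 1*(-245)) + 35) = ((49 - 128) - 34)*((3 + 245) + 35) = (-79 - 34)*(248 + 35) = -113*283 = -31979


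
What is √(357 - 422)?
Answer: I*√65 ≈ 8.0623*I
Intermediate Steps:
√(357 - 422) = √(-65) = I*√65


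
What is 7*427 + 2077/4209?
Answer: 12582778/4209 ≈ 2989.5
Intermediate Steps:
7*427 + 2077/4209 = 2989 + 2077*(1/4209) = 2989 + 2077/4209 = 12582778/4209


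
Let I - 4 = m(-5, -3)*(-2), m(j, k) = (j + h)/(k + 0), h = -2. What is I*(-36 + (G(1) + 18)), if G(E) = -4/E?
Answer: 44/3 ≈ 14.667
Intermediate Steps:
m(j, k) = (-2 + j)/k (m(j, k) = (j - 2)/(k + 0) = (-2 + j)/k)
I = -⅔ (I = 4 + ((-2 - 5)/(-3))*(-2) = 4 - ⅓*(-7)*(-2) = 4 + (7/3)*(-2) = 4 - 14/3 = -⅔ ≈ -0.66667)
I*(-36 + (G(1) + 18)) = -2*(-36 + (-4/1 + 18))/3 = -2*(-36 + (-4*1 + 18))/3 = -2*(-36 + (-4 + 18))/3 = -2*(-36 + 14)/3 = -⅔*(-22) = 44/3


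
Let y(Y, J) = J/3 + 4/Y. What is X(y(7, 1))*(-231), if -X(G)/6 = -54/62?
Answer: -37422/31 ≈ -1207.2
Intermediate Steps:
y(Y, J) = 4/Y + J/3 (y(Y, J) = J*(⅓) + 4/Y = J/3 + 4/Y = 4/Y + J/3)
X(G) = 162/31 (X(G) = -(-324)/62 = -6*(-27/31) = 162/31)
X(y(7, 1))*(-231) = (162/31)*(-231) = -37422/31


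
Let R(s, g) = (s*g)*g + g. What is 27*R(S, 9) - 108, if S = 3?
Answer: 6696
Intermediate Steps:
R(s, g) = g + s*g² (R(s, g) = (g*s)*g + g = s*g² + g = g + s*g²)
27*R(S, 9) - 108 = 27*(9*(1 + 9*3)) - 108 = 27*(9*(1 + 27)) - 108 = 27*(9*28) - 108 = 27*252 - 108 = 6804 - 108 = 6696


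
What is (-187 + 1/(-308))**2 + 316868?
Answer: 33376780361/94864 ≈ 3.5184e+5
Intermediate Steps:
(-187 + 1/(-308))**2 + 316868 = (-187 - 1/308)**2 + 316868 = (-57597/308)**2 + 316868 = 3317414409/94864 + 316868 = 33376780361/94864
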